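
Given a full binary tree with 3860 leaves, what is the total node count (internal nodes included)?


Leaf nodes (terminals): 3860
Internal nodes = n - 1 = 3860 - 1 = 3859
Total = leaves + internal = 3860 + 3859 = 7719

7719


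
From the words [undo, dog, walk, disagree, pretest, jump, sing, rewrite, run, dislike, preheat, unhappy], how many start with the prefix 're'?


Checking each word for prefix 're':
  'undo' -> no (count: 0)
  'dog' -> no (count: 0)
  'walk' -> no (count: 0)
  'disagree' -> no (count: 0)
  'pretest' -> no (count: 0)
  'jump' -> no (count: 0)
  'sing' -> no (count: 0)
  'rewrite' -> YES, starts with 're' (count: 1)
  'run' -> no (count: 1)
  'dislike' -> no (count: 1)
  'preheat' -> no (count: 1)
  'unhappy' -> no (count: 1)
Total with prefix 're': 1

1


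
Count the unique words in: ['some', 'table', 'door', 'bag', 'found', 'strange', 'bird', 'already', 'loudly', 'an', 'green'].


Listing all tokens and tracking unique types:
  Token 1: 'some' -> NEW (unique so far: 1)
  Token 2: 'table' -> NEW (unique so far: 2)
  Token 3: 'door' -> NEW (unique so far: 3)
  Token 4: 'bag' -> NEW (unique so far: 4)
  Token 5: 'found' -> NEW (unique so far: 5)
  Token 6: 'strange' -> NEW (unique so far: 6)
  Token 7: 'bird' -> NEW (unique so far: 7)
  Token 8: 'already' -> NEW (unique so far: 8)
  Token 9: 'loudly' -> NEW (unique so far: 9)
  Token 10: 'an' -> NEW (unique so far: 10)
  Token 11: 'green' -> NEW (unique so far: 11)
Unique types: ('already', 'an', 'bag', 'bird', 'door', 'found', 'green', 'loudly', 'some', 'strange', 'table')
Vocabulary size: 11

11


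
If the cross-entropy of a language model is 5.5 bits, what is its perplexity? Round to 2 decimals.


Perplexity formula: PP = 2^H
H = 5.5
PP = 2^5.5
Decompose: 2^5.5 = 2^5 * 2^0.5 = 2^5 * sqrt(2)
2^5 = 32, sqrt(2) ~ 1.4142136
PP ~ 32 * 1.4142136 = 45.2548352
Rounded to 2 decimals: 45.25

45.25


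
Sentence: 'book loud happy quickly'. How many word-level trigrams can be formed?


Word trigrams from [4] words:
  Trigram 1: (book loud happy)
  Trigram 2: (loud happy quickly)
Total word trigrams: 4 - 2 = 2

2


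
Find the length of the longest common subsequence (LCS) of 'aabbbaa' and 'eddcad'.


DP table for LCS of 'aabbbaa' and 'eddcad':
       e  d  d  c  a  d
    0  0  0  0  0  0  0
  a 0  0  0  0  0  1  1
  a 0  0  0  0  0  1  1
  b 0  0  0  0  0  1  1
  b 0  0  0  0  0  1  1
  b 0  0  0  0  0  1  1
  a 0  0  0  0  0  1  1
  a 0  0  0  0  0  1  1
LCS: 'a'
LCS length = 1

1


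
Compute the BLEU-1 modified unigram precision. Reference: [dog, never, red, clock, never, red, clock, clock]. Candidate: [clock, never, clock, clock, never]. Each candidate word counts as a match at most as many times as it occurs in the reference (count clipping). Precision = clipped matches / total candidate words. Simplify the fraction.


Reference word counts: {'clock': 3, 'dog': 1, 'never': 2, 'red': 2}
Checking each candidate word (with clipping):
  'clock' -> in reference (ref count 3, used 1/3) -> match (matches: 1)
  'never' -> in reference (ref count 2, used 1/2) -> match (matches: 2)
  'clock' -> in reference (ref count 3, used 2/3) -> match (matches: 3)
  'clock' -> in reference (ref count 3, used 3/3) -> match (matches: 4)
  'never' -> in reference (ref count 2, used 2/2) -> match (matches: 5)
Clipped matches: 5, Candidate length: 5
Precision = 5/5 = 1

1


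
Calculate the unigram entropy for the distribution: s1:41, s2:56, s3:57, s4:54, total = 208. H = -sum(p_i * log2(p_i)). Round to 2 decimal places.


Computing entropy H = -sum(p_i * log2(p_i)):
  s1: p = 41/208 = 0.1971, -p*log2(p) = 0.4618
  s2: p = 56/208 = 0.2692, -p*log2(p) = 0.5097
  s3: p = 57/208 = 0.2740, -p*log2(p) = 0.5118
  s4: p = 54/208 = 0.2596, -p*log2(p) = 0.5051
H = sum of terms = 1.9884
Rounded to 2 decimals: 1.99

1.99


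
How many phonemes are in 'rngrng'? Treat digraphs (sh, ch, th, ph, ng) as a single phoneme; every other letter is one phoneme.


Parsing 'rngrng' greedily, digraphs first:
  'r' -> consonant phoneme (phonemes so far: 1)
  'ng' -> digraph (1 consonant phoneme) (phonemes so far: 2)
  'r' -> consonant phoneme (phonemes so far: 3)
  'ng' -> digraph (1 consonant phoneme) (phonemes so far: 4)
Total phonemes: 4

4


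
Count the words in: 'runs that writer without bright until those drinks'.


Counting words by splitting on spaces:
  Word 1: 'runs'
  Word 2: 'that'
  Word 3: 'writer'
  Word 4: 'without'
  Word 5: 'bright'
  Word 6: 'until'
  Word 7: 'those'
  Word 8: 'drinks'
Total words: 8

8


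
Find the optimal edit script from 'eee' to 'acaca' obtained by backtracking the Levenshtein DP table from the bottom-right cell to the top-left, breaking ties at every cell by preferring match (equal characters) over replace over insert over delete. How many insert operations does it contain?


Edit distance = 5. Backtracking from cell (3, 5) with preference match > replace > insert > delete,
then listing the resulting alignment 'eee' -> 'acaca' left to right:
  Step 1: insert 'a' [insertion #1]
  Step 2: insert 'c' [insertion #2]
  Step 3: replace e->a
  Step 4: replace e->c
  Step 5: replace e->a
Total insertions: 2

2


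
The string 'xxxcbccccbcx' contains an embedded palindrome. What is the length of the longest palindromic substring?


Scanning 'xxxcbccccbcx' for palindromic substrings.
Substring at positions 2-11: 'xcbccccbcx'.
Check: reverse('xcbccccbcx') = 'xcbccccbcx' -> palindrome confirmed.
Neighbouring characters ('x' / '-') break symmetry, so it cannot extend further.
No longer palindromic substring exists; longest length = 10

10


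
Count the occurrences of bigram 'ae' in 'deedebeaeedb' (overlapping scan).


Scanning 'deedebeaeedb' for bigram 'ae':
  Position 0: 'de' -> no
  Position 1: 'ee' -> no
  Position 2: 'ed' -> no
  Position 3: 'de' -> no
  Position 4: 'eb' -> no
  Position 5: 'be' -> no
  Position 6: 'ea' -> no
  Position 7: 'ae' -> MATCH
  Position 8: 'ee' -> no
  Position 9: 'ed' -> no
  Position 10: 'db' -> no
Total matches: 1

1


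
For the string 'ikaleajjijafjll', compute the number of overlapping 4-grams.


String 'ikaleajjijafjll' has length L = 15.
Number of overlapping n-grams = L - n + 1
Substituting: 15 - 4 + 1 = 12

12


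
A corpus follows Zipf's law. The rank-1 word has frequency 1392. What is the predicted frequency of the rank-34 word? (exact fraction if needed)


Zipf's law: freq(rank) = f1 / rank
f1 = 1392, rank = 34
freq = 1392 / 34
GCD(1392, 34) = 2
Simplified: 696/17

696/17


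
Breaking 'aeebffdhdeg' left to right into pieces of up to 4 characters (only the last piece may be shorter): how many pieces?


'aeebffdhdeg' has 11 characters.
Chunking with max size 4:
  Chunk 1: 'aeeb' (positions 0-3)
  Chunk 2: 'ffdh' (positions 4-7)
  Chunk 3: 'deg' (positions 8-10)
Total chunks: ceil(11 / 4) = 3

3


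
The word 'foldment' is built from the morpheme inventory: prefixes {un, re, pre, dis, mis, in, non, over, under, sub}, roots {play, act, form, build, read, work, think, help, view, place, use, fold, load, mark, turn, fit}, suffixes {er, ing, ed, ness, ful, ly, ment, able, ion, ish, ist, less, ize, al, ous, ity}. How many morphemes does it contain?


Segmenting 'foldment' against the inventory:
  'fold' -> root (morpheme 1)
  'ment' -> suffix (morpheme 2)
Total morphemes: 2

2


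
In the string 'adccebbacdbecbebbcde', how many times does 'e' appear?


Scanning 'adccebbacdbecbebbcde' for 'e':
  Position 4: 'e' -> MATCH (count: 1)
  Position 11: 'e' -> MATCH (count: 2)
  Position 14: 'e' -> MATCH (count: 3)
  Position 19: 'e' -> MATCH (count: 4)
Total occurrences of 'e': 4

4


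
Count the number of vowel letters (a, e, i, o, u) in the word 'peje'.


Scanning each character of 'peje':
  Position 1: 'p' -> consonant (running count: 0)
  Position 2: 'e' -> vowel (running count: 1)
  Position 3: 'j' -> consonant (running count: 1)
  Position 4: 'e' -> vowel (running count: 2)
Total vowels: 2

2


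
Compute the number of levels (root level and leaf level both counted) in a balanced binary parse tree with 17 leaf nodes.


In a balanced binary tree with n leaves the deepest leaf is ceil(log2(n)) edges below the root,
so counting node levels inclusive of root and leaves gives ceil(log2(n)) + 1 levels.
log2(17) = 4.0875
ceil(4.0875) = 5
levels = 5 + 1 = 6

6


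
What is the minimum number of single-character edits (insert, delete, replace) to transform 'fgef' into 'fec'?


Building DP table for s1='fgef' (len 4) and s2='fec' (len 3):
       f  e  c
    0  1  2  3
  f 1  0  1  2
  g 2  1  1  2
  e 3  2  1  2
  f 4  3  2  2
Edit distance = dp[4][3] = 2

2


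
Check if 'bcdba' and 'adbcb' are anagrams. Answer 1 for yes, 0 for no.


Sort characters of 'bcdba': 'abbcd'
Sort characters of 'adbcb': 'abbcd'
Sorted forms match -> they ARE anagrams
Result: 1

1


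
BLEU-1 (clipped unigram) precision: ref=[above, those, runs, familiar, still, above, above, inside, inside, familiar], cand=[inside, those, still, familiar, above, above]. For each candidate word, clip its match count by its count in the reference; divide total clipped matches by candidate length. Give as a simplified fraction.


Reference word counts: {'above': 3, 'familiar': 2, 'inside': 2, 'runs': 1, 'still': 1, 'those': 1}
Checking each candidate word (with clipping):
  'inside' -> in reference (ref count 2, used 1/2) -> match (matches: 1)
  'those' -> in reference (ref count 1, used 1/1) -> match (matches: 2)
  'still' -> in reference (ref count 1, used 1/1) -> match (matches: 3)
  'familiar' -> in reference (ref count 2, used 1/2) -> match (matches: 4)
  'above' -> in reference (ref count 3, used 1/3) -> match (matches: 5)
  'above' -> in reference (ref count 3, used 2/3) -> match (matches: 6)
Clipped matches: 6, Candidate length: 6
Precision = 6/6 = 1

1


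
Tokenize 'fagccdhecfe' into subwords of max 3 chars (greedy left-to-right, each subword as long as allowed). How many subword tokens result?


'fagccdhecfe' has 11 characters.
Chunking with max size 3:
  Chunk 1: 'fag' (positions 0-2)
  Chunk 2: 'ccd' (positions 3-5)
  Chunk 3: 'hec' (positions 6-8)
  Chunk 4: 'fe' (positions 9-10)
Total chunks: ceil(11 / 3) = 4

4


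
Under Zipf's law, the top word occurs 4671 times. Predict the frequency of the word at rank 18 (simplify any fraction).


Zipf's law: freq(rank) = f1 / rank
f1 = 4671, rank = 18
freq = 4671 / 18
GCD(4671, 18) = 9
Simplified: 519/2

519/2


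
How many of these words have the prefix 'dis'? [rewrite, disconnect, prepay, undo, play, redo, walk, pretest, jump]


Checking each word for prefix 'dis':
  'rewrite' -> no (count: 0)
  'disconnect' -> YES, starts with 'dis' (count: 1)
  'prepay' -> no (count: 1)
  'undo' -> no (count: 1)
  'play' -> no (count: 1)
  'redo' -> no (count: 1)
  'walk' -> no (count: 1)
  'pretest' -> no (count: 1)
  'jump' -> no (count: 1)
Total with prefix 'dis': 1

1


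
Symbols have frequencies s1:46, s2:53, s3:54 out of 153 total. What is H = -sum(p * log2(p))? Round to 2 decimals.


Computing entropy H = -sum(p_i * log2(p_i)):
  s1: p = 46/153 = 0.3007, -p*log2(p) = 0.5213
  s2: p = 53/153 = 0.3464, -p*log2(p) = 0.5298
  s3: p = 54/153 = 0.3529, -p*log2(p) = 0.5303
H = sum of terms = 1.5814
Rounded to 2 decimals: 1.58

1.58


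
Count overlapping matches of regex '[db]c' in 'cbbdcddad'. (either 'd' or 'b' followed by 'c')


Pattern: [db]c means either 'd' or 'b' followed by 'c'.
Scanning 'cbbdcddad' position-by-position:
  Pos 0: window 'cb' -> no
  Pos 1: window 'bb' -> no
  Pos 2: window 'bd' -> no
  Pos 3: window 'dc' -> MATCH
  Pos 4: window 'cd' -> no
  Pos 5: window 'dd' -> no
  Pos 6: window 'da' -> no
  Pos 7: window 'ad' -> no
  Pos 8: window 'd' -> no
Total matches: 1

1


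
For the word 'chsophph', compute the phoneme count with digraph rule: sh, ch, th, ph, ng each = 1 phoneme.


Parsing 'chsophph' greedily, digraphs first:
  'ch' -> digraph (1 consonant phoneme) (phonemes so far: 1)
  's' -> consonant phoneme (phonemes so far: 2)
  'o' -> vowel phoneme (phonemes so far: 3)
  'ph' -> digraph (1 consonant phoneme) (phonemes so far: 4)
  'ph' -> digraph (1 consonant phoneme) (phonemes so far: 5)
Total phonemes: 5

5


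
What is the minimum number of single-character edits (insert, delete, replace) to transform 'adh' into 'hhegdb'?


Building DP table for s1='adh' (len 3) and s2='hhegdb' (len 6):
       h  h  e  g  d  b
    0  1  2  3  4  5  6
  a 1  1  2  3  4  5  6
  d 2  2  2  3  4  4  5
  h 3  2  2  3  4  5  5
Edit distance = dp[3][6] = 5

5


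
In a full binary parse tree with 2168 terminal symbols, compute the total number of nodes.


Leaf nodes (terminals): 2168
Internal nodes = n - 1 = 2168 - 1 = 2167
Total = leaves + internal = 2168 + 2167 = 4335

4335


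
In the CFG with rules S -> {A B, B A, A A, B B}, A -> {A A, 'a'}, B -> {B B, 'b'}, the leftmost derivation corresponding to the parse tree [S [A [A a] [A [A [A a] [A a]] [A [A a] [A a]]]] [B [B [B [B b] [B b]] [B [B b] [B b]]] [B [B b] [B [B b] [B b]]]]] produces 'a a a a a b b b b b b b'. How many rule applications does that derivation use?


Every bracketed nonterminal node [X ...] in the tree is produced by exactly one rule application.
Reading the tree off as a leftmost derivation:
  Step 1: S  =>  A B   (applied S -> A B)
  Step 2: A B  =>  A A B   (applied A -> A A)
  Step 3: A A B  =>  a A B   (applied A -> a)
  Step 4: a A B  =>  a A A B   (applied A -> A A)
  Step 5: a A A B  =>  a A A A B   (applied A -> A A)
  Step 6: a A A A B  =>  a a A A B   (applied A -> a)
  Step 7: a a A A B  =>  a a a A B   (applied A -> a)
  Step 8: a a a A B  =>  a a a A A B   (applied A -> A A)
  Step 9: a a a A A B  =>  a a a a A B   (applied A -> a)
  Step 10: a a a a A B  =>  a a a a a B   (applied A -> a)
  Step 11: a a a a a B  =>  a a a a a B B   (applied B -> B B)
  Step 12: a a a a a B B  =>  a a a a a B B B   (applied B -> B B)
  Step 13: a a a a a B B B  =>  a a a a a B B B B   (applied B -> B B)
  Step 14: a a a a a B B B B  =>  a a a a a b B B B   (applied B -> b)
  Step 15: a a a a a b B B B  =>  a a a a a b b B B   (applied B -> b)
  Step 16: a a a a a b b B B  =>  a a a a a b b B B B   (applied B -> B B)
  Step 17: a a a a a b b B B B  =>  a a a a a b b b B B   (applied B -> b)
  Step 18: a a a a a b b b B B  =>  a a a a a b b b b B   (applied B -> b)
  Step 19: a a a a a b b b b B  =>  a a a a a b b b b B B   (applied B -> B B)
  Step 20: a a a a a b b b b B B  =>  a a a a a b b b b b B   (applied B -> b)
  Step 21: a a a a a b b b b b B  =>  a a a a a b b b b b B B   (applied B -> B B)
  Step 22: a a a a a b b b b b B B  =>  a a a a a b b b b b b B   (applied B -> b)
  Step 23: a a a a a b b b b b b B  =>  a a a a a b b b b b b b   (applied B -> b)
Final yield: a a a a a b b b b b b b
Total rewrite steps: 23

23


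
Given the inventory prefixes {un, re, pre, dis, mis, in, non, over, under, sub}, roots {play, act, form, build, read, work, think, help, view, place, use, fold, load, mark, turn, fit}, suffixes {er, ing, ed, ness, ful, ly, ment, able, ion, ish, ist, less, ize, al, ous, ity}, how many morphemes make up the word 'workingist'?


Segmenting 'workingist' against the inventory:
  'work' -> root (morpheme 1)
  'ing' -> suffix (morpheme 2)
  'ist' -> suffix (morpheme 3)
Total morphemes: 3

3


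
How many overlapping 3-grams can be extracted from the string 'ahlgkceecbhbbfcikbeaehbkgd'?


String 'ahlgkceecbhbbfcikbeaehbkgd' has length L = 26.
Number of overlapping n-grams = L - n + 1
Substituting: 26 - 3 + 1 = 24

24


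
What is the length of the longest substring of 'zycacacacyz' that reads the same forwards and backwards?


Scanning 'zycacacacyz' for palindromic substrings.
Substring at positions 0-10: 'zycacacacyz'.
Check: reverse('zycacacacyz') = 'zycacacacyz' -> palindrome confirmed.
No longer palindromic substring exists; longest length = 11

11


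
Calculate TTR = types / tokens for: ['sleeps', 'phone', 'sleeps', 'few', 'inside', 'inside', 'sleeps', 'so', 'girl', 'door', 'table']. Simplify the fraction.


Tokens: 11
Unique types: ('door', 'few', 'girl', 'inside', 'phone', 'sleeps', 'so', 'table') = 8
TTR = 8/11
Already in lowest terms.

8/11


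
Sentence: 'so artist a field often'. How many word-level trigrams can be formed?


Word trigrams from [5] words:
  Trigram 1: (so artist a)
  Trigram 2: (artist a field)
  Trigram 3: (a field often)
Total word trigrams: 5 - 2 = 3

3


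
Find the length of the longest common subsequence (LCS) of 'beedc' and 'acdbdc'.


DP table for LCS of 'beedc' and 'acdbdc':
       a  c  d  b  d  c
    0  0  0  0  0  0  0
  b 0  0  0  0  1  1  1
  e 0  0  0  0  1  1  1
  e 0  0  0  0  1  1  1
  d 0  0  0  1  1  2  2
  c 0  0  1  1  1  2  3
LCS: 'bdc'
LCS length = 3

3


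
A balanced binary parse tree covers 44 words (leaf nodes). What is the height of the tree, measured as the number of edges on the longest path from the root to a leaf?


In a balanced binary tree with n leaves the deepest leaf is ceil(log2(n)) edges below the root.
log2(44) = 5.4594
ceil(5.4594) = 6
height (edges) = 6

6


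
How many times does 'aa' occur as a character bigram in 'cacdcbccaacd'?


Scanning 'cacdcbccaacd' for bigram 'aa':
  Position 0: 'ca' -> no
  Position 1: 'ac' -> no
  Position 2: 'cd' -> no
  Position 3: 'dc' -> no
  Position 4: 'cb' -> no
  Position 5: 'bc' -> no
  Position 6: 'cc' -> no
  Position 7: 'ca' -> no
  Position 8: 'aa' -> MATCH
  Position 9: 'ac' -> no
  Position 10: 'cd' -> no
Total matches: 1

1


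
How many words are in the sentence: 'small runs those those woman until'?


Counting words by splitting on spaces:
  Word 1: 'small'
  Word 2: 'runs'
  Word 3: 'those'
  Word 4: 'those'
  Word 5: 'woman'
  Word 6: 'until'
Total words: 6

6


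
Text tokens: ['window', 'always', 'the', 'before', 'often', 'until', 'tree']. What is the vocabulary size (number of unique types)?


Listing all tokens and tracking unique types:
  Token 1: 'window' -> NEW (unique so far: 1)
  Token 2: 'always' -> NEW (unique so far: 2)
  Token 3: 'the' -> NEW (unique so far: 3)
  Token 4: 'before' -> NEW (unique so far: 4)
  Token 5: 'often' -> NEW (unique so far: 5)
  Token 6: 'until' -> NEW (unique so far: 6)
  Token 7: 'tree' -> NEW (unique so far: 7)
Unique types: ('always', 'before', 'often', 'the', 'tree', 'until', 'window')
Vocabulary size: 7

7


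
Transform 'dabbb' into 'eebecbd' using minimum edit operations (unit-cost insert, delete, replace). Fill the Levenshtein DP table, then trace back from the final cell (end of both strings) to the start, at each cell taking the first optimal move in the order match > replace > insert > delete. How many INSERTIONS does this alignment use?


Edit distance = 5. Backtracking from cell (5, 7) with preference match > replace > insert > delete,
then listing the resulting alignment 'dabbb' -> 'eebecbd' left to right:
  Step 1: replace d->e
  Step 2: replace a->e
  Step 3: keep 'b'
  Step 4: insert 'e' [insertion #1]
  Step 5: insert 'c' [insertion #2]
  Step 6: keep 'b'
  Step 7: replace b->d
Total insertions: 2

2


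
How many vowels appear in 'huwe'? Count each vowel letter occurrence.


Scanning each character of 'huwe':
  Position 1: 'h' -> consonant (running count: 0)
  Position 2: 'u' -> vowel (running count: 1)
  Position 3: 'w' -> consonant (running count: 1)
  Position 4: 'e' -> vowel (running count: 2)
Total vowels: 2

2


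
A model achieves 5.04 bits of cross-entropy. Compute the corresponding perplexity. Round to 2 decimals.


Perplexity formula: PP = 2^H
H = 5.04
PP = 2^5.04
Decompose: 2^5.04 = 2^5 * 2^0.04
2^5 = 32, 2^0.04 ~ 1.0281138
PP ~ 32 * 1.0281138 = 32.8996416
Rounded to 2 decimals: 32.90

32.90


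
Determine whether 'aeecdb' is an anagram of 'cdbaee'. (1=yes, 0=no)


Sort characters of 'aeecdb': 'abcdee'
Sort characters of 'cdbaee': 'abcdee'
Sorted forms match -> they ARE anagrams
Result: 1

1


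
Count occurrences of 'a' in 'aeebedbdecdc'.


Scanning 'aeebedbdecdc' for 'a':
  Position 0: 'a' -> MATCH (count: 1)
Total occurrences of 'a': 1

1


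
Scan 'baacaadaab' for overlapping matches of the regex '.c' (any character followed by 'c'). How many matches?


Pattern: .c means any character followed by 'c'.
Scanning 'baacaadaab' position-by-position:
  Pos 0: window 'ba' -> no
  Pos 1: window 'aa' -> no
  Pos 2: window 'ac' -> MATCH
  Pos 3: window 'ca' -> no
  Pos 4: window 'aa' -> no
  Pos 5: window 'ad' -> no
  Pos 6: window 'da' -> no
  Pos 7: window 'aa' -> no
  Pos 8: window 'ab' -> no
  Pos 9: window 'b' -> no
Total matches: 1

1


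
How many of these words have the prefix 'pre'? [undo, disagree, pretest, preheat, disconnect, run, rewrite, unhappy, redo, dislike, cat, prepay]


Checking each word for prefix 'pre':
  'undo' -> no (count: 0)
  'disagree' -> no (count: 0)
  'pretest' -> YES, starts with 'pre' (count: 1)
  'preheat' -> YES, starts with 'pre' (count: 2)
  'disconnect' -> no (count: 2)
  'run' -> no (count: 2)
  'rewrite' -> no (count: 2)
  'unhappy' -> no (count: 2)
  'redo' -> no (count: 2)
  'dislike' -> no (count: 2)
  'cat' -> no (count: 2)
  'prepay' -> YES, starts with 'pre' (count: 3)
Total with prefix 'pre': 3

3


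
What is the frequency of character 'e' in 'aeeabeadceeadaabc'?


Scanning 'aeeabeadceeadaabc' for 'e':
  Position 1: 'e' -> MATCH (count: 1)
  Position 2: 'e' -> MATCH (count: 2)
  Position 5: 'e' -> MATCH (count: 3)
  Position 9: 'e' -> MATCH (count: 4)
  Position 10: 'e' -> MATCH (count: 5)
Total occurrences of 'e': 5

5


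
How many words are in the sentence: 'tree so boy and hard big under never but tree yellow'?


Counting words by splitting on spaces:
  Word 1: 'tree'
  Word 2: 'so'
  Word 3: 'boy'
  Word 4: 'and'
  Word 5: 'hard'
  Word 6: 'big'
  Word 7: 'under'
  Word 8: 'never'
  Word 9: 'but'
  Word 10: 'tree'
  Word 11: 'yellow'
Total words: 11

11


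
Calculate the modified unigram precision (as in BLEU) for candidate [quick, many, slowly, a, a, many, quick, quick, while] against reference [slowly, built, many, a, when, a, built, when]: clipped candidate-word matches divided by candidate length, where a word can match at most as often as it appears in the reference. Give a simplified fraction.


Reference word counts: {'a': 2, 'built': 2, 'many': 1, 'slowly': 1, 'when': 2}
Checking each candidate word (with clipping):
  'quick' -> not in reference -> no match (matches: 0)
  'many' -> in reference (ref count 1, used 1/1) -> match (matches: 1)
  'slowly' -> in reference (ref count 1, used 1/1) -> match (matches: 2)
  'a' -> in reference (ref count 2, used 1/2) -> match (matches: 3)
  'a' -> in reference (ref count 2, used 2/2) -> match (matches: 4)
  'many' -> ref count 1 already used up (1/1) -> clipped, no match (matches: 4)
  'quick' -> not in reference -> no match (matches: 4)
  'quick' -> not in reference -> no match (matches: 4)
  'while' -> not in reference -> no match (matches: 4)
Clipped matches: 4, Candidate length: 9
Precision = 4/9

4/9


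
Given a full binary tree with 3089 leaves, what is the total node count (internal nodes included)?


Leaf nodes (terminals): 3089
Internal nodes = n - 1 = 3089 - 1 = 3088
Total = leaves + internal = 3089 + 3088 = 6177

6177


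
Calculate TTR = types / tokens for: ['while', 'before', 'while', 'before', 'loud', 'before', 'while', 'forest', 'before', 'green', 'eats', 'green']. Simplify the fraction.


Tokens: 12
Unique types: ('before', 'eats', 'forest', 'green', 'loud', 'while') = 6
TTR = 6/12
Simplify: divide both by 6 -> 1/2
TTR = 1/2

1/2


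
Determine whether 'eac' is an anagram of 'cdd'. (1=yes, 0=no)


Sort characters of 'eac': 'ace'
Sort characters of 'cdd': 'cdd'
Sorted forms differ -> they are NOT anagrams
Result: 0

0


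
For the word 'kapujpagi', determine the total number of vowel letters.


Scanning each character of 'kapujpagi':
  Position 1: 'k' -> consonant (running count: 0)
  Position 2: 'a' -> vowel (running count: 1)
  Position 3: 'p' -> consonant (running count: 1)
  Position 4: 'u' -> vowel (running count: 2)
  Position 5: 'j' -> consonant (running count: 2)
  Position 6: 'p' -> consonant (running count: 2)
  Position 7: 'a' -> vowel (running count: 3)
  Position 8: 'g' -> consonant (running count: 3)
  Position 9: 'i' -> vowel (running count: 4)
Total vowels: 4

4


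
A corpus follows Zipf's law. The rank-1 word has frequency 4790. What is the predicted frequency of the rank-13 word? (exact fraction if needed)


Zipf's law: freq(rank) = f1 / rank
f1 = 4790, rank = 13
freq = 4790 / 13
GCD(4790, 13) = 1
Simplified: 4790/13

4790/13


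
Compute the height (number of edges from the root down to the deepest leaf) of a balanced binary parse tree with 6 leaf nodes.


In a balanced binary tree with n leaves the deepest leaf is ceil(log2(n)) edges below the root.
log2(6) = 2.5850
ceil(2.5850) = 3
height (edges) = 3

3


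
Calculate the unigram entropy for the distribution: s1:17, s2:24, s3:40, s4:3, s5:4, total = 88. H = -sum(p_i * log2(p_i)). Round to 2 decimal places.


Computing entropy H = -sum(p_i * log2(p_i)):
  s1: p = 17/88 = 0.1932, -p*log2(p) = 0.4582
  s2: p = 24/88 = 0.2727, -p*log2(p) = 0.5112
  s3: p = 40/88 = 0.4545, -p*log2(p) = 0.5170
  s4: p = 3/88 = 0.0341, -p*log2(p) = 0.1662
  s5: p = 4/88 = 0.0455, -p*log2(p) = 0.2027
H = sum of terms = 1.8553
Rounded to 2 decimals: 1.86

1.86


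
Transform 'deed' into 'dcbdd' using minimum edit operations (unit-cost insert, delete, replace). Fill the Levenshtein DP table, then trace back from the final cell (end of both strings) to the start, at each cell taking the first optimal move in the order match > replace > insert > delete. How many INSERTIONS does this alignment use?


Edit distance = 3. Backtracking from cell (4, 5) with preference match > replace > insert > delete,
then listing the resulting alignment 'deed' -> 'dcbdd' left to right:
  Step 1: keep 'd'
  Step 2: insert 'c' [insertion #1]
  Step 3: replace e->b
  Step 4: replace e->d
  Step 5: keep 'd'
Total insertions: 1

1


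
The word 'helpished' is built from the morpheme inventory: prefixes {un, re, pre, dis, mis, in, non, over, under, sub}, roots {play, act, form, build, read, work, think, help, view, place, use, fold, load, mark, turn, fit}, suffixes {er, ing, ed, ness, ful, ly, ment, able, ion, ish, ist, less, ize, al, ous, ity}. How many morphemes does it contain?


Segmenting 'helpished' against the inventory:
  'help' -> root (morpheme 1)
  'ish' -> suffix (morpheme 2)
  'ed' -> suffix (morpheme 3)
Total morphemes: 3

3


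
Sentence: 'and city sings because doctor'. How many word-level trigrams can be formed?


Word trigrams from [5] words:
  Trigram 1: (and city sings)
  Trigram 2: (city sings because)
  Trigram 3: (sings because doctor)
Total word trigrams: 5 - 2 = 3

3


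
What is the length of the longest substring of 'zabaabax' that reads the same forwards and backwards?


Scanning 'zabaabax' for palindromic substrings.
Substring at positions 1-6: 'abaaba'.
Check: reverse('abaaba') = 'abaaba' -> palindrome confirmed.
Neighbouring characters ('z' / 'x') break symmetry, so it cannot extend further.
No longer palindromic substring exists; longest length = 6

6


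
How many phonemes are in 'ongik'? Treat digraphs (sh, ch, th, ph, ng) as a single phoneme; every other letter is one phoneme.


Parsing 'ongik' greedily, digraphs first:
  'o' -> vowel phoneme (phonemes so far: 1)
  'ng' -> digraph (1 consonant phoneme) (phonemes so far: 2)
  'i' -> vowel phoneme (phonemes so far: 3)
  'k' -> consonant phoneme (phonemes so far: 4)
Total phonemes: 4

4


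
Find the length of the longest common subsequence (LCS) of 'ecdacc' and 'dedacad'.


DP table for LCS of 'ecdacc' and 'dedacad':
       d  e  d  a  c  a  d
    0  0  0  0  0  0  0  0
  e 0  0  1  1  1  1  1  1
  c 0  0  1  1  1  2  2  2
  d 0  1  1  2  2  2  2  3
  a 0  1  1  2  3  3  3  3
  c 0  1  1  2  3  4  4  4
  c 0  1  1  2  3  4  4  4
LCS: 'edac'
LCS length = 4

4


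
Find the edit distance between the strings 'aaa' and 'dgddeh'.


Building DP table for s1='aaa' (len 3) and s2='dgddeh' (len 6):
       d  g  d  d  e  h
    0  1  2  3  4  5  6
  a 1  1  2  3  4  5  6
  a 2  2  2  3  4  5  6
  a 3  3  3  3  4  5  6
Edit distance = dp[3][6] = 6

6


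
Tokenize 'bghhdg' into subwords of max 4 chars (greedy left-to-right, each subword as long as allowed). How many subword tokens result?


'bghhdg' has 6 characters.
Chunking with max size 4:
  Chunk 1: 'bghh' (positions 0-3)
  Chunk 2: 'dg' (positions 4-5)
Total chunks: ceil(6 / 4) = 2

2


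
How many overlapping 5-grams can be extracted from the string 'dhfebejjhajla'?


String 'dhfebejjhajla' has length L = 13.
Number of overlapping n-grams = L - n + 1
Substituting: 13 - 5 + 1 = 9

9


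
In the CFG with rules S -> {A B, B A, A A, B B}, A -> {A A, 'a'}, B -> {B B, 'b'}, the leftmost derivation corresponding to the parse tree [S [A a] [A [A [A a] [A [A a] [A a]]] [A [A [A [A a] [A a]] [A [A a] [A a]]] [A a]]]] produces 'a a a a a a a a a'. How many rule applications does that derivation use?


Every bracketed nonterminal node [X ...] in the tree is produced by exactly one rule application.
Reading the tree off as a leftmost derivation:
  Step 1: S  =>  A A   (applied S -> A A)
  Step 2: A A  =>  a A   (applied A -> a)
  Step 3: a A  =>  a A A   (applied A -> A A)
  Step 4: a A A  =>  a A A A   (applied A -> A A)
  Step 5: a A A A  =>  a a A A   (applied A -> a)
  Step 6: a a A A  =>  a a A A A   (applied A -> A A)
  Step 7: a a A A A  =>  a a a A A   (applied A -> a)
  Step 8: a a a A A  =>  a a a a A   (applied A -> a)
  Step 9: a a a a A  =>  a a a a A A   (applied A -> A A)
  Step 10: a a a a A A  =>  a a a a A A A   (applied A -> A A)
  Step 11: a a a a A A A  =>  a a a a A A A A   (applied A -> A A)
  Step 12: a a a a A A A A  =>  a a a a a A A A   (applied A -> a)
  Step 13: a a a a a A A A  =>  a a a a a a A A   (applied A -> a)
  Step 14: a a a a a a A A  =>  a a a a a a A A A   (applied A -> A A)
  Step 15: a a a a a a A A A  =>  a a a a a a a A A   (applied A -> a)
  Step 16: a a a a a a a A A  =>  a a a a a a a a A   (applied A -> a)
  Step 17: a a a a a a a a A  =>  a a a a a a a a a   (applied A -> a)
Final yield: a a a a a a a a a
Total rewrite steps: 17

17


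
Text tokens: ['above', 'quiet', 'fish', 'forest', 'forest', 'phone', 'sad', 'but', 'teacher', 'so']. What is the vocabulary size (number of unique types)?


Listing all tokens and tracking unique types:
  Token 1: 'above' -> NEW (unique so far: 1)
  Token 2: 'quiet' -> NEW (unique so far: 2)
  Token 3: 'fish' -> NEW (unique so far: 3)
  Token 4: 'forest' -> NEW (unique so far: 4)
  Token 5: 'forest' -> duplicate (unique so far: 4)
  Token 6: 'phone' -> NEW (unique so far: 5)
  Token 7: 'sad' -> NEW (unique so far: 6)
  Token 8: 'but' -> NEW (unique so far: 7)
  Token 9: 'teacher' -> NEW (unique so far: 8)
  Token 10: 'so' -> NEW (unique so far: 9)
Unique types: ('above', 'but', 'fish', 'forest', 'phone', 'quiet', 'sad', 'so', 'teacher')
Vocabulary size: 9

9


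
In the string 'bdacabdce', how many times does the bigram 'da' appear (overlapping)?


Scanning 'bdacabdce' for bigram 'da':
  Position 0: 'bd' -> no
  Position 1: 'da' -> MATCH
  Position 2: 'ac' -> no
  Position 3: 'ca' -> no
  Position 4: 'ab' -> no
  Position 5: 'bd' -> no
  Position 6: 'dc' -> no
  Position 7: 'ce' -> no
Total matches: 1

1


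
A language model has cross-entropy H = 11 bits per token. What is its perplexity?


Perplexity formula: PP = 2^H
H = 11
PP = 2^11
PP = 2^11 = 2048

2048


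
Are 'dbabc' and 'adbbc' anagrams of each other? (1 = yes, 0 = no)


Sort characters of 'dbabc': 'abbcd'
Sort characters of 'adbbc': 'abbcd'
Sorted forms match -> they ARE anagrams
Result: 1

1


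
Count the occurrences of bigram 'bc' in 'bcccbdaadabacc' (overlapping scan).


Scanning 'bcccbdaadabacc' for bigram 'bc':
  Position 0: 'bc' -> MATCH
  Position 1: 'cc' -> no
  Position 2: 'cc' -> no
  Position 3: 'cb' -> no
  Position 4: 'bd' -> no
  Position 5: 'da' -> no
  Position 6: 'aa' -> no
  Position 7: 'ad' -> no
  Position 8: 'da' -> no
  Position 9: 'ab' -> no
  Position 10: 'ba' -> no
  Position 11: 'ac' -> no
  Position 12: 'cc' -> no
Total matches: 1

1


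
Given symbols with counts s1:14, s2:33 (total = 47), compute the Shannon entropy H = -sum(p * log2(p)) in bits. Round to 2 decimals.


Computing entropy H = -sum(p_i * log2(p_i)):
  s1: p = 14/47 = 0.2979, -p*log2(p) = 0.5205
  s2: p = 33/47 = 0.7021, -p*log2(p) = 0.3582
H = sum of terms = 0.8787
Rounded to 2 decimals: 0.88

0.88


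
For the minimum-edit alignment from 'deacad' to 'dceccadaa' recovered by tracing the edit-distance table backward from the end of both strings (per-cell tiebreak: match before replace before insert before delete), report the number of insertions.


Edit distance = 4. Backtracking from cell (6, 9) with preference match > replace > insert > delete,
then listing the resulting alignment 'deacad' -> 'dceccadaa' left to right:
  Step 1: keep 'd'
  Step 2: insert 'c' [insertion #1]
  Step 3: keep 'e'
  Step 4: replace a->c
  Step 5: keep 'c'
  Step 6: keep 'a'
  Step 7: keep 'd'
  Step 8: insert 'a' [insertion #2]
  Step 9: insert 'a' [insertion #3]
Total insertions: 3

3


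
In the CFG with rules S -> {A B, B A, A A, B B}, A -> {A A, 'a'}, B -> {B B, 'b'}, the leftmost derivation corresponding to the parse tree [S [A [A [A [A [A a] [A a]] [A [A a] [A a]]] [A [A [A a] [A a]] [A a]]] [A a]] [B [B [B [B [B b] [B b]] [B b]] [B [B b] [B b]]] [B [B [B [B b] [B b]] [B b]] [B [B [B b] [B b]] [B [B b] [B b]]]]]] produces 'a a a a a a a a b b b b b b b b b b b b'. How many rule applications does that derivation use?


Every bracketed nonterminal node [X ...] in the tree is produced by exactly one rule application.
Reading the tree off as a leftmost derivation:
  Step 1: S  =>  A B   (applied S -> A B)
  Step 2: A B  =>  A A B   (applied A -> A A)
  Step 3: A A B  =>  A A A B   (applied A -> A A)
  Step 4: A A A B  =>  A A A A B   (applied A -> A A)
  Step 5: A A A A B  =>  A A A A A B   (applied A -> A A)
  Step 6: A A A A A B  =>  a A A A A B   (applied A -> a)
  Step 7: a A A A A B  =>  a a A A A B   (applied A -> a)
  Step 8: a a A A A B  =>  a a A A A A B   (applied A -> A A)
  Step 9: a a A A A A B  =>  a a a A A A B   (applied A -> a)
  Step 10: a a a A A A B  =>  a a a a A A B   (applied A -> a)
  Step 11: a a a a A A B  =>  a a a a A A A B   (applied A -> A A)
  Step 12: a a a a A A A B  =>  a a a a A A A A B   (applied A -> A A)
  Step 13: a a a a A A A A B  =>  a a a a a A A A B   (applied A -> a)
  Step 14: a a a a a A A A B  =>  a a a a a a A A B   (applied A -> a)
  Step 15: a a a a a a A A B  =>  a a a a a a a A B   (applied A -> a)
  Step 16: a a a a a a a A B  =>  a a a a a a a a B   (applied A -> a)
  Step 17: a a a a a a a a B  =>  a a a a a a a a B B   (applied B -> B B)
  Step 18: a a a a a a a a B B  =>  a a a a a a a a B B B   (applied B -> B B)
  Step 19: a a a a a a a a B B B  =>  a a a a a a a a B B B B   (applied B -> B B)
  Step 20: a a a a a a a a B B B B  =>  a a a a a a a a B B B B B   (applied B -> B B)
  Step 21: a a a a a a a a B B B B B  =>  a a a a a a a a b B B B B   (applied B -> b)
  Step 22: a a a a a a a a b B B B B  =>  a a a a a a a a b b B B B   (applied B -> b)
  Step 23: a a a a a a a a b b B B B  =>  a a a a a a a a b b b B B   (applied B -> b)
  Step 24: a a a a a a a a b b b B B  =>  a a a a a a a a b b b B B B   (applied B -> B B)
  Step 25: a a a a a a a a b b b B B B  =>  a a a a a a a a b b b b B B   (applied B -> b)
  Step 26: a a a a a a a a b b b b B B  =>  a a a a a a a a b b b b b B   (applied B -> b)
  Step 27: a a a a a a a a b b b b b B  =>  a a a a a a a a b b b b b B B   (applied B -> B B)
  Step 28: a a a a a a a a b b b b b B B  =>  a a a a a a a a b b b b b B B B   (applied B -> B B)
  Step 29: a a a a a a a a b b b b b B B B  =>  a a a a a a a a b b b b b B B B B   (applied B -> B B)
  Step 30: a a a a a a a a b b b b b B B B B  =>  a a a a a a a a b b b b b b B B B   (applied B -> b)
  Step 31: a a a a a a a a b b b b b b B B B  =>  a a a a a a a a b b b b b b b B B   (applied B -> b)
  Step 32: a a a a a a a a b b b b b b b B B  =>  a a a a a a a a b b b b b b b b B   (applied B -> b)
  Step 33: a a a a a a a a b b b b b b b b B  =>  a a a a a a a a b b b b b b b b B B   (applied B -> B B)
  Step 34: a a a a a a a a b b b b b b b b B B  =>  a a a a a a a a b b b b b b b b B B B   (applied B -> B B)
  Step 35: a a a a a a a a b b b b b b b b B B B  =>  a a a a a a a a b b b b b b b b b B B   (applied B -> b)
  Step 36: a a a a a a a a b b b b b b b b b B B  =>  a a a a a a a a b b b b b b b b b b B   (applied B -> b)
  Step 37: a a a a a a a a b b b b b b b b b b B  =>  a a a a a a a a b b b b b b b b b b B B   (applied B -> B B)
  Step 38: a a a a a a a a b b b b b b b b b b B B  =>  a a a a a a a a b b b b b b b b b b b B   (applied B -> b)
  Step 39: a a a a a a a a b b b b b b b b b b b B  =>  a a a a a a a a b b b b b b b b b b b b   (applied B -> b)
Final yield: a a a a a a a a b b b b b b b b b b b b
Total rewrite steps: 39

39


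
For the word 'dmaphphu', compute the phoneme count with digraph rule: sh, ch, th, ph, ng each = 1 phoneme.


Parsing 'dmaphphu' greedily, digraphs first:
  'd' -> consonant phoneme (phonemes so far: 1)
  'm' -> consonant phoneme (phonemes so far: 2)
  'a' -> vowel phoneme (phonemes so far: 3)
  'ph' -> digraph (1 consonant phoneme) (phonemes so far: 4)
  'ph' -> digraph (1 consonant phoneme) (phonemes so far: 5)
  'u' -> vowel phoneme (phonemes so far: 6)
Total phonemes: 6

6


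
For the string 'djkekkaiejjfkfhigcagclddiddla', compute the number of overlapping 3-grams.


String 'djkekkaiejjfkfhigcagclddiddla' has length L = 29.
Number of overlapping n-grams = L - n + 1
Substituting: 29 - 3 + 1 = 27

27


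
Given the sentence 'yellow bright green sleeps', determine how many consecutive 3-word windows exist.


Word trigrams from [4] words:
  Trigram 1: (yellow bright green)
  Trigram 2: (bright green sleeps)
Total word trigrams: 4 - 2 = 2

2


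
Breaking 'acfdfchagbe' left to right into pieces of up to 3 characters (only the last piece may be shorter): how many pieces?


'acfdfchagbe' has 11 characters.
Chunking with max size 3:
  Chunk 1: 'acf' (positions 0-2)
  Chunk 2: 'dfc' (positions 3-5)
  Chunk 3: 'hag' (positions 6-8)
  Chunk 4: 'be' (positions 9-10)
Total chunks: ceil(11 / 3) = 4

4


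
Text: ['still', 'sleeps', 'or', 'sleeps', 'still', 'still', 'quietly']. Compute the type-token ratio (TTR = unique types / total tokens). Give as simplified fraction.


Tokens: 7
Unique types: ('or', 'quietly', 'sleeps', 'still') = 4
TTR = 4/7
Already in lowest terms.

4/7


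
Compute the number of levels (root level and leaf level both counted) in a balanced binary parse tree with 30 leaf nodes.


In a balanced binary tree with n leaves the deepest leaf is ceil(log2(n)) edges below the root,
so counting node levels inclusive of root and leaves gives ceil(log2(n)) + 1 levels.
log2(30) = 4.9069
ceil(4.9069) = 5
levels = 5 + 1 = 6

6


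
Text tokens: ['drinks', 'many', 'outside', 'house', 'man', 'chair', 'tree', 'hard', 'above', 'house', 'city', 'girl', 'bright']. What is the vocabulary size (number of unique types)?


Listing all tokens and tracking unique types:
  Token 1: 'drinks' -> NEW (unique so far: 1)
  Token 2: 'many' -> NEW (unique so far: 2)
  Token 3: 'outside' -> NEW (unique so far: 3)
  Token 4: 'house' -> NEW (unique so far: 4)
  Token 5: 'man' -> NEW (unique so far: 5)
  Token 6: 'chair' -> NEW (unique so far: 6)
  Token 7: 'tree' -> NEW (unique so far: 7)
  Token 8: 'hard' -> NEW (unique so far: 8)
  Token 9: 'above' -> NEW (unique so far: 9)
  Token 10: 'house' -> duplicate (unique so far: 9)
  Token 11: 'city' -> NEW (unique so far: 10)
  Token 12: 'girl' -> NEW (unique so far: 11)
  Token 13: 'bright' -> NEW (unique so far: 12)
Unique types: ('above', 'bright', 'chair', 'city', 'drinks', 'girl', 'hard', 'house', 'man', 'many', 'outside', 'tree')
Vocabulary size: 12

12
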